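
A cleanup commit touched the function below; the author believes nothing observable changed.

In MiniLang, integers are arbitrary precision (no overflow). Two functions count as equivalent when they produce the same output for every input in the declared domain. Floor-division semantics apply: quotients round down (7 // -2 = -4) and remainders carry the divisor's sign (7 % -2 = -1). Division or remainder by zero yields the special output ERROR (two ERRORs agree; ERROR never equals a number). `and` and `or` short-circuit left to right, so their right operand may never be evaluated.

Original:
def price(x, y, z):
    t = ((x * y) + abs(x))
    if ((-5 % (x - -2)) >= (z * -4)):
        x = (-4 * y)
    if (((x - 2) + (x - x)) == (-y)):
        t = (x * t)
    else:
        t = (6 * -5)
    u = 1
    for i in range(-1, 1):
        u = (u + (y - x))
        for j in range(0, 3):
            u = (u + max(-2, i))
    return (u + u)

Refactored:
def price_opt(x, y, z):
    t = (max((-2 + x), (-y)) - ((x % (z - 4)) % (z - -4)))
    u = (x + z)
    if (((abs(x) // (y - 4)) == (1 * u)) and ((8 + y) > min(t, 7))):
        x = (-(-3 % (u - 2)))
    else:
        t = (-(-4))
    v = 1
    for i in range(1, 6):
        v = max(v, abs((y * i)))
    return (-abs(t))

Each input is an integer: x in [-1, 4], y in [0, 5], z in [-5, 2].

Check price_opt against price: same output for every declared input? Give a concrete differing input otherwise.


Consider the input x=-1, y=0, z=-5.
price: t=1, then ((-5 % (x - -2)) >= (z * -4)) is false, then (((x - 2) + (x - x)) == (-y)) is false, then t=-30, then u=1, then (i=-1), then u=2, then (j=0), then u=1, then (j=1), then u=0, then (j=2), then u=-1, then (i=0), then u=0, then (j=0), then u=0, then (j=1), then u=0, then (j=2), then u=0, then returns 0
price_opt: t=0, then u=-6, then (((abs(x) // (y - 4)) == (1 * u)) and ((8 + y) > min(t, 7))) is false, then t=4, then v=1, then (i=1), then v=1, then (i=2), then v=1, then (i=3), then v=1, then (i=4), then v=1, then (i=5), then v=1, then returns -4
0 vs -4 — the two versions disagree here.
verdict: not equivalent; witness: x=-1, y=0, z=-5


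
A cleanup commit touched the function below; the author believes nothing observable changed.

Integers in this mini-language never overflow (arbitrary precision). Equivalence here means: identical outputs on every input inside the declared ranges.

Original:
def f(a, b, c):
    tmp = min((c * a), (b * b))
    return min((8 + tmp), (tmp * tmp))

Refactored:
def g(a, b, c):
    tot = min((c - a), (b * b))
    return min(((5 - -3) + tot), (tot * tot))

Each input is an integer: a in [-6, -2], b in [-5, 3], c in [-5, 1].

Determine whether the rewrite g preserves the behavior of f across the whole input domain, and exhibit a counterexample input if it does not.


These are not equivalent — on a=-6, b=-5, c=-5 the outputs split (33 vs 1).
f: tmp becomes 25; next final value 33
g: tot becomes 1; next final value 1
verdict: not equivalent; witness: a=-6, b=-5, c=-5


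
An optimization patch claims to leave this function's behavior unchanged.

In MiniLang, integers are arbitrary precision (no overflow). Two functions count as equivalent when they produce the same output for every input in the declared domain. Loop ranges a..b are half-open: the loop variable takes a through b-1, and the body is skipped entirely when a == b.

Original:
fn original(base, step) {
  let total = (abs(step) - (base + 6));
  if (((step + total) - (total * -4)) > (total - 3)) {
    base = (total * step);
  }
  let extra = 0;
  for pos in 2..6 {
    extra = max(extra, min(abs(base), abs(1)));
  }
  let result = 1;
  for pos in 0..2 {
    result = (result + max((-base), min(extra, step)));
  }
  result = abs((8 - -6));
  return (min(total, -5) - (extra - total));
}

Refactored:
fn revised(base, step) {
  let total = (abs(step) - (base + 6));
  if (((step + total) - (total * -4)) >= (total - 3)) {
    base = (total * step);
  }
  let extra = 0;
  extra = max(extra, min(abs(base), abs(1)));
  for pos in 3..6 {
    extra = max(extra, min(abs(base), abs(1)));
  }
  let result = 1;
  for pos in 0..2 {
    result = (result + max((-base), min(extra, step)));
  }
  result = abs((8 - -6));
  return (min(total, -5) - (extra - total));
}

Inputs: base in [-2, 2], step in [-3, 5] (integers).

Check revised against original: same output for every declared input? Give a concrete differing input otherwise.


Equivalent. The suspicious edit (`(((step + total) - (total * -4)) > (total - 3))` became `(((step + total) - (total * -4)) >= (total - 3))`) never changes the result for any input inside the declared domain.
Every one of the 45 inputs gives matching results.
Spot check at base=-2, step=5 — original: total=1, then (((step + total) - (total * -4)) > (total - 3)) is true, then base=5, then extra=0, then (pos=2), then extra=1, then (pos=3), then extra=1, then (pos=4), then extra=1, then (pos=5), then extra=1, then result=1, then (pos=0), then result=2, then (pos=1), then result=3, then result=14, then returns -5. revised: total=1, then (((step + total) - (total * -4)) >= (total - 3)) is true, then base=5, then extra=0, then extra=1, then (pos=3), then extra=1, then (pos=4), then extra=1, then (pos=5), then extra=1, then result=1, then (pos=0), then result=2, then (pos=1), then result=3, then result=14, then returns -5. Both give -5.
verdict: equivalent


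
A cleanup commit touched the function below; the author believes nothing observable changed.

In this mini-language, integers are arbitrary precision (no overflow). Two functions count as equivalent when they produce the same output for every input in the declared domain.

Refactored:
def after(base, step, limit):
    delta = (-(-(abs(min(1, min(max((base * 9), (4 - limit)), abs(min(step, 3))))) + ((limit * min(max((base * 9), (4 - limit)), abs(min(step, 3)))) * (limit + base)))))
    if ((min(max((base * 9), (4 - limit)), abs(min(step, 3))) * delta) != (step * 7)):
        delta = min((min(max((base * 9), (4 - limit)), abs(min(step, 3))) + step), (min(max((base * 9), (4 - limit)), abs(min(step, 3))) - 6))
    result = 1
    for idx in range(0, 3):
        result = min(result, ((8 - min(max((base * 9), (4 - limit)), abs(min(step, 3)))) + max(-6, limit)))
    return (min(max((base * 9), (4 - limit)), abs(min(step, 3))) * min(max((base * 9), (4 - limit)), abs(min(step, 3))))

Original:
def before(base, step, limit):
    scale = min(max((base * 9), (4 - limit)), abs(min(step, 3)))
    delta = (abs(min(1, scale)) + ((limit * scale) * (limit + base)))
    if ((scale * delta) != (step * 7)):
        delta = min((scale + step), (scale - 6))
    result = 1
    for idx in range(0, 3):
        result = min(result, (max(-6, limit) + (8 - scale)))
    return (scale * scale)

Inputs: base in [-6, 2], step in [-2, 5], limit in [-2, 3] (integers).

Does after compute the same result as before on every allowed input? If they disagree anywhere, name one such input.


Reading the diff, among the changes: constant usage differs, and arithmetic usage differs, and min/max/abs usage differs, and local variable names differ, and statement counts differ.
Spot check at base=-1, step=2, limit=0 — before: scale=2, then delta=1, then ((scale * delta) != (step * 7)) is true, then delta=-4, then result=1, then (idx=0), then result=1, then (idx=1), then result=1, then (idx=2), then result=1, then returns 4. after: delta=1, then ((min(max((base * 9), (4 - limit)), abs(min(step, 3))) * delta) != (step * 7)) is true, then delta=-4, then result=1, then (idx=0), then result=1, then (idx=1), then result=1, then (idx=2), then result=1, then returns 4. Both give 4.
Checked all 432 inputs in the declared domain: the outputs agree on every one.
verdict: equivalent


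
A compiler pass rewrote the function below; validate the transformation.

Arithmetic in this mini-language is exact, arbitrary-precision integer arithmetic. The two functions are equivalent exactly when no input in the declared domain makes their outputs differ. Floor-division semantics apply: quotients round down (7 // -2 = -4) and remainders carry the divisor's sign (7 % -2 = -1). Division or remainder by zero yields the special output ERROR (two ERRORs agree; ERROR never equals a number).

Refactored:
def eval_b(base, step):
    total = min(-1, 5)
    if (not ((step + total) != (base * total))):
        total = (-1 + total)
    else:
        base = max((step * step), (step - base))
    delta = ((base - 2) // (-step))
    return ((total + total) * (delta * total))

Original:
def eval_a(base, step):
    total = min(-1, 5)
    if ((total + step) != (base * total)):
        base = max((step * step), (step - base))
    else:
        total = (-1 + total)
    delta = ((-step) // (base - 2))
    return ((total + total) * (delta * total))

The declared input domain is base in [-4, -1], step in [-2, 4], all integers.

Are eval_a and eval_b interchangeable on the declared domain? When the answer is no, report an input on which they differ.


Evaluate both at base=-4, step=0.
eval_a: total = -1; ((total + step) != (base * total)) -> true; base = 4; delta = 0; return 0
eval_b: total = -1; (not ((step + total) != (base * total))) -> false; base = 4; division by zero -> ERROR
0 vs ERROR — the two versions disagree here.
verdict: not equivalent; witness: base=-4, step=0


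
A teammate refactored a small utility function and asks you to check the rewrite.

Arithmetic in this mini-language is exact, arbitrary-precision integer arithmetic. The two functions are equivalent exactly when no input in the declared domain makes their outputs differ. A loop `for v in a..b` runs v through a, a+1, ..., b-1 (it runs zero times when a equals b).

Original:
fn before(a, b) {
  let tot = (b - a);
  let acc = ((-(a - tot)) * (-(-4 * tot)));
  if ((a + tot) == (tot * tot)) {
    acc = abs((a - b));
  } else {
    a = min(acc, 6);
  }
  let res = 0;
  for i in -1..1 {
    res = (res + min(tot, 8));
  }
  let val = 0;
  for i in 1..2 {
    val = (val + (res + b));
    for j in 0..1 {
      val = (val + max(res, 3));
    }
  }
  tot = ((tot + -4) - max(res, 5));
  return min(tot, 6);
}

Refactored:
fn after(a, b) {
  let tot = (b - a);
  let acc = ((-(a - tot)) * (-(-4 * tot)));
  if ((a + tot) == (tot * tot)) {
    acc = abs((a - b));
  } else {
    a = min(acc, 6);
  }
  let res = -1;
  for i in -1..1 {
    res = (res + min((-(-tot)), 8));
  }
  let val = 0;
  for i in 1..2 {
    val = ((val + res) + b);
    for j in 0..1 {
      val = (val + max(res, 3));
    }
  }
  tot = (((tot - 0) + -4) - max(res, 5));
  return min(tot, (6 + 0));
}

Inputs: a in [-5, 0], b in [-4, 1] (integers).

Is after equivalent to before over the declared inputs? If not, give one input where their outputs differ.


Not equivalent: a=-5, b=-2 separates them (-7 vs -6).
before: tot = 3; acc = 96; ((a + tot) == (tot * tot)) -> false; a = 6; res = 0; [i=-1]; res = 3; [i=0]; res = 6; val = 0; [i=1]; val = 4; [j=0]; val = 10; tot = -7; return -7
after: tot = 3; acc = 96; ((a + tot) == (tot * tot)) -> false; a = 6; res = -1; [i=-1]; res = 2; [i=0]; res = 5; val = 0; [i=1]; val = 3; [j=0]; val = 8; tot = -6; return -6
verdict: not equivalent; witness: a=-5, b=-2


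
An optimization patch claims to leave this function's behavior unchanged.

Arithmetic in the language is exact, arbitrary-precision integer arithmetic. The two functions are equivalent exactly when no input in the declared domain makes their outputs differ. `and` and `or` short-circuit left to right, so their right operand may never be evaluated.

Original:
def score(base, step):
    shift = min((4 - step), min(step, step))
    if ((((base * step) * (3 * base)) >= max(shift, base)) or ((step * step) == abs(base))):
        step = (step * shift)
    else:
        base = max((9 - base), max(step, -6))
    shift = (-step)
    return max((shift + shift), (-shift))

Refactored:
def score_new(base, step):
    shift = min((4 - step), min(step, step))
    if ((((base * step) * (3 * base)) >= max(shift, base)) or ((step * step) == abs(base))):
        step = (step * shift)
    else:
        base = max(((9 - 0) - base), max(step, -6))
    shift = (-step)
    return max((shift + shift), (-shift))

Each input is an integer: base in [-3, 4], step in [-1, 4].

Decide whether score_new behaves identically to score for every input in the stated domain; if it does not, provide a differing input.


Changes here: arithmetic usage differs; constant usage differs; the full 48-point sweep finds no disagreement.
verdict: equivalent


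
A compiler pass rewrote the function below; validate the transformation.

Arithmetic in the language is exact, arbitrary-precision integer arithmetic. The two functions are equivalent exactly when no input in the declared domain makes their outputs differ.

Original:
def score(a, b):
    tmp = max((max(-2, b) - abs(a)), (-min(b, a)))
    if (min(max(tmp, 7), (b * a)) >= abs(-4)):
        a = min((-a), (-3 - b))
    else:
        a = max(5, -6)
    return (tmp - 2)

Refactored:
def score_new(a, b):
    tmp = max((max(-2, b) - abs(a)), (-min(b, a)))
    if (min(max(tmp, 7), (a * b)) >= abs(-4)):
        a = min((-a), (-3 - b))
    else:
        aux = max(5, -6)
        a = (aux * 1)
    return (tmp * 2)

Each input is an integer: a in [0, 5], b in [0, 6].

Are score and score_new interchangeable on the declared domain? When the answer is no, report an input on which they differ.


At a=0, b=0: score gives -2, score_new gives 0.
verdict: not equivalent; witness: a=0, b=0


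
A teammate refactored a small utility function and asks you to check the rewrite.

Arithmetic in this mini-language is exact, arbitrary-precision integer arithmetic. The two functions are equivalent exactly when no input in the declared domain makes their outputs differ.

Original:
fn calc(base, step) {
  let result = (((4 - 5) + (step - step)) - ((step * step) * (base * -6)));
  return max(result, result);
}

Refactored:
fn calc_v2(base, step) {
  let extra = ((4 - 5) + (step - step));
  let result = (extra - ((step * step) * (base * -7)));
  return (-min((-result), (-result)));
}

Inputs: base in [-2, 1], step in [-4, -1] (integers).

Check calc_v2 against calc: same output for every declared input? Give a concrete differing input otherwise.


Take base=-2, step=-4.
calc: result=-193, then returns -193
calc_v2: extra=-1, then result=-225, then returns -225
-193 != -225, so the rewrite changes behavior.
verdict: not equivalent; witness: base=-2, step=-4


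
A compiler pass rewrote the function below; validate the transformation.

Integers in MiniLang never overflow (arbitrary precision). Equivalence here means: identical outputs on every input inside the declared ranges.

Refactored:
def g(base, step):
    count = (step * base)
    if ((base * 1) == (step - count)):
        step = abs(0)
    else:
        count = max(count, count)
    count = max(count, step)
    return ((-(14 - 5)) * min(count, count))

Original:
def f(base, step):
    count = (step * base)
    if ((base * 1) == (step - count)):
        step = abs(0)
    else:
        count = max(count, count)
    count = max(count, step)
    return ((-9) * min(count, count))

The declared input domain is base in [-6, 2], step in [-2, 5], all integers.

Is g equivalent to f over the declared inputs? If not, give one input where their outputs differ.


This is a faithful refactor — constant usage differs; also arithmetic usage differs, but the computed results match everywhere.
Tracing base=1, step=-2: f: count := -2 | ((base * 1) == (step - count)): false | count := -2 | count := -2 | result 18 | g: count := -2 | ((base * 1) == (step - count)): false | count := -2 | count := -2 | result 18 — matching result 18.
An exhaustive pass over the 72 declared inputs shows identical outputs.
verdict: equivalent


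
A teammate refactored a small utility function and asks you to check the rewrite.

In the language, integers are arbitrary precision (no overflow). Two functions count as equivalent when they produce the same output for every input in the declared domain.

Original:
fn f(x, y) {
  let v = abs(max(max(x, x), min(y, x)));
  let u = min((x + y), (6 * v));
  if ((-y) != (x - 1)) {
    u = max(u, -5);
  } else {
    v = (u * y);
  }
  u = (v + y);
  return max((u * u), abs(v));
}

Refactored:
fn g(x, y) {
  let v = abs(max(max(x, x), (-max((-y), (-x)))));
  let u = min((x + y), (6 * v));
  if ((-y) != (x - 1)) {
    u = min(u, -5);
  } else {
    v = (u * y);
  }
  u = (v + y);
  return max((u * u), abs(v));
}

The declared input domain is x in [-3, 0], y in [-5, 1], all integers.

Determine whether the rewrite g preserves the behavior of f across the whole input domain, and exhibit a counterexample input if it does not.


Equivalent. The one real change (`max(u, -5)` became `min(u, -5)`) has no effect anywhere in the declared ranges.
Sweeping the whole domain (28 inputs) finds no disagreement.
Tracing x=-3, y=-3: f: v=3, then u=-6, then ((-y) != (x - 1)) is true, then u=-5, then u=0, then returns 3 | g: v=3, then u=-6, then ((-y) != (x - 1)) is true, then u=-6, then u=0, then returns 3 — matching result 3.
verdict: equivalent


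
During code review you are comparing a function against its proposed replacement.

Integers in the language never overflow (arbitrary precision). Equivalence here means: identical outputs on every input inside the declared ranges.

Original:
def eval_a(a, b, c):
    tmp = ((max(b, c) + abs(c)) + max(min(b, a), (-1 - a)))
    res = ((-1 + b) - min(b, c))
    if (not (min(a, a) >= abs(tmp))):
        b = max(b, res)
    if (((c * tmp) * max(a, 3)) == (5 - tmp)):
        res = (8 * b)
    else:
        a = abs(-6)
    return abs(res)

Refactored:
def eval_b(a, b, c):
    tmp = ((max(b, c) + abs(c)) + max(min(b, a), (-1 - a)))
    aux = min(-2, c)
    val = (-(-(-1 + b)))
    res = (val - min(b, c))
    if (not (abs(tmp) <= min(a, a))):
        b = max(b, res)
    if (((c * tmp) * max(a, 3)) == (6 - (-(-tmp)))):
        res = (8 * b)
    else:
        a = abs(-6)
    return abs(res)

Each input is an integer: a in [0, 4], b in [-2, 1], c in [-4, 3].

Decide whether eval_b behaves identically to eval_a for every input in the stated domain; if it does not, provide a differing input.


Run the pair on a=0, b=-2, c=-2.
eval_a: tmp becomes -1; next res becomes -1; next (not (min(a, a) >= abs(tmp))) evaluates to true; next b becomes -1; next (((c * tmp) * max(a, 3)) == (5 - tmp)) evaluates to true; next res becomes -8; next final value 8
eval_b: tmp becomes -1; next aux becomes -2; next val becomes -3; next res becomes -1; next (not (abs(tmp) <= min(a, a))) evaluates to true; next b becomes -1; next (((c * tmp) * max(a, 3)) == (6 - (-(-tmp)))) evaluates to false; next a becomes 6; next final value 1
8 vs 1 — the two versions disagree here.
verdict: not equivalent; witness: a=0, b=-2, c=-2


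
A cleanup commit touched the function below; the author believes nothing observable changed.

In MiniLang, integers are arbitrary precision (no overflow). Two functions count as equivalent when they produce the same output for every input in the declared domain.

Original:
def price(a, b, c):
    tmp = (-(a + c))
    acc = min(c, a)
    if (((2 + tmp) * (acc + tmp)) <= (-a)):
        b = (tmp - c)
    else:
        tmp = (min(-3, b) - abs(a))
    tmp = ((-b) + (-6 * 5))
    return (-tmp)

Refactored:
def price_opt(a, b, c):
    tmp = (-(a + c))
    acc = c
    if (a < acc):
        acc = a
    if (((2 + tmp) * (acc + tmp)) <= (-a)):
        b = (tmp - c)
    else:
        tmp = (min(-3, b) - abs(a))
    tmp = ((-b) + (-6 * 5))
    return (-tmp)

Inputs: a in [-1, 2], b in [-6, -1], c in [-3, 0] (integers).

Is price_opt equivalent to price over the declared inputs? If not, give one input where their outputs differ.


The two versions differ — the changes include min/max/abs usage differs; also comparison usage differs; also branching structure differs; also statement counts differ.
One worked example (a=0, b=-1, c=-2) — price: tmp := 2 | acc := -2 | (((2 + tmp) * (acc + tmp)) <= (-a)): true | b := 4 | tmp := -34 | result 34; price_opt: tmp := 2 | acc := -2 | (a < acc): false | (((2 + tmp) * (acc + tmp)) <= (-a)): true | b := 4 | tmp := -34 | result 34; agreement on 34.
Every one of the 96 inputs gives matching results.
verdict: equivalent


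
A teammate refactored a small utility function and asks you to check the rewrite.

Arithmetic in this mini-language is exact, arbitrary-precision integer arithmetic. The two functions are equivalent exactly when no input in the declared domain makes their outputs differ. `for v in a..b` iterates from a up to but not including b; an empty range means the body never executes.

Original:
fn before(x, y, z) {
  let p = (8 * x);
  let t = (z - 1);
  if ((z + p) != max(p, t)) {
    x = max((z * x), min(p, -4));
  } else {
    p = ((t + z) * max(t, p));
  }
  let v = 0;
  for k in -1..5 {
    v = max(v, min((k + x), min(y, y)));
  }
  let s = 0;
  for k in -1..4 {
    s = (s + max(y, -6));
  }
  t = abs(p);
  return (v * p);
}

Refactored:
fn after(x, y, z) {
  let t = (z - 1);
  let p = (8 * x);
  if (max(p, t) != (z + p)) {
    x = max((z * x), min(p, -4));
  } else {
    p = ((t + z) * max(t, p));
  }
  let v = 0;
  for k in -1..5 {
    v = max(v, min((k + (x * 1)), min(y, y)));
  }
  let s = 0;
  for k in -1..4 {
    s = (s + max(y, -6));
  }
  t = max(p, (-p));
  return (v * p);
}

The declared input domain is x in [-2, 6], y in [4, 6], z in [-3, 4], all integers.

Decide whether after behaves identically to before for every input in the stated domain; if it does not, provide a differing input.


Comparing the listings, the differences include: arithmetic usage differs; also constant usage differs; also min/max/abs usage differs.
Spot check at x=0, y=5, z=-1 — before: p becomes 0; next t becomes -2; next ((z + p) != max(p, t)) evaluates to true; next x becomes 0; next v becomes 0; next at k=-1:; next v becomes 0; next at k=0:; next v becomes 0; next at k=1:; next v becomes 1; next at k=2:; next v becomes 2; next at k=3:; next v becomes 3; next at k=4:; next v becomes 4; next s becomes 0; next at k=-1:; next s becomes 5; next at k=0:; next s becomes 10; next at k=1:; next s becomes 15; next at k=2:; next s becomes 20; next at k=3:; next s becomes 25; next t becomes 0; next final value 0. after: t becomes -2; next p becomes 0; next (max(p, t) != (z + p)) evaluates to true; next x becomes 0; next v becomes 0; next at k=-1:; next v becomes 0; next at k=0:; next v becomes 0; next at k=1:; next v becomes 1; next at k=2:; next v becomes 2; next at k=3:; next v becomes 3; next at k=4:; next v becomes 4; next s becomes 0; next at k=-1:; next s becomes 5; next at k=0:; next s becomes 10; next at k=1:; next s becomes 15; next at k=2:; next s becomes 20; next at k=3:; next s becomes 25; next t becomes 0; next final value 0. Both give 0.
An exhaustive pass over the 216 declared inputs shows identical outputs.
verdict: equivalent


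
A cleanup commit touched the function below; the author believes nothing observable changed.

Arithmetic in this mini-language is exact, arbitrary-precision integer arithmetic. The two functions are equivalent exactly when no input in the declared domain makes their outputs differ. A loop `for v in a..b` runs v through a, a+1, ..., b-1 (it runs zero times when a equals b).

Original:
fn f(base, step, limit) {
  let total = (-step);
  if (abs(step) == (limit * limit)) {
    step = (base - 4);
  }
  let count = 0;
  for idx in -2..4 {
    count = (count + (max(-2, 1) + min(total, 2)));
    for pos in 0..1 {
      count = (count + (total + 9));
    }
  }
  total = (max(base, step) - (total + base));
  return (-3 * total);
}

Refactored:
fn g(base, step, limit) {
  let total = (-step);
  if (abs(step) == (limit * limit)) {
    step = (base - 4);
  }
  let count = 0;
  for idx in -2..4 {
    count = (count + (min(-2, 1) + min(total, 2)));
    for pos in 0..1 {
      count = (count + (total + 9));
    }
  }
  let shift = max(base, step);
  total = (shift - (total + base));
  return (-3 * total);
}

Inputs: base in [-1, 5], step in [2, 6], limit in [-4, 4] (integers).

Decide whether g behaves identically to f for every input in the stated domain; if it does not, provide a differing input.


The suspicious edit (`max(-2, 1)` became `min(-2, 1)`) never changes the result for any input inside the declared domain.
As a probe, take base=2, step=5, limit=-3: f runs total becomes -5; next (abs(step) == (limit * limit)) evaluates to false; next count becomes 0; next at idx=-2:; next count becomes -4; next at pos=0:; next count becomes 0; next at idx=-1:; next count becomes -4; next at pos=0:; next count becomes 0; next at idx=0:; next count becomes -4; next at pos=0:; next count becomes 0; next at idx=1:; next count becomes -4; next at pos=0:; next count becomes 0; next at idx=2:; next count becomes -4; next at pos=0:; next count becomes 0; next at idx=3:; next count becomes -4; next at pos=0:; next count becomes 0; next total becomes 8; next final value -24; g runs total becomes -5; next (abs(step) == (limit * limit)) evaluates to false; next count becomes 0; next at idx=-2:; next count becomes -7; next at pos=0:; next count becomes -3; next at idx=-1:; next count becomes -10; next at pos=0:; next count becomes -6; next at idx=0:; next count becomes -13; next at pos=0:; next count becomes -9; next at idx=1:; next count becomes -16; next at pos=0:; next count becomes -12; next at idx=2:; next count becomes -19; next at pos=0:; next count becomes -15; next at idx=3:; next count becomes -22; next at pos=0:; next count becomes -18; next shift becomes 5; next total becomes 8; next final value -24; both end at -24.
Every one of the 315 inputs gives matching results.
verdict: equivalent


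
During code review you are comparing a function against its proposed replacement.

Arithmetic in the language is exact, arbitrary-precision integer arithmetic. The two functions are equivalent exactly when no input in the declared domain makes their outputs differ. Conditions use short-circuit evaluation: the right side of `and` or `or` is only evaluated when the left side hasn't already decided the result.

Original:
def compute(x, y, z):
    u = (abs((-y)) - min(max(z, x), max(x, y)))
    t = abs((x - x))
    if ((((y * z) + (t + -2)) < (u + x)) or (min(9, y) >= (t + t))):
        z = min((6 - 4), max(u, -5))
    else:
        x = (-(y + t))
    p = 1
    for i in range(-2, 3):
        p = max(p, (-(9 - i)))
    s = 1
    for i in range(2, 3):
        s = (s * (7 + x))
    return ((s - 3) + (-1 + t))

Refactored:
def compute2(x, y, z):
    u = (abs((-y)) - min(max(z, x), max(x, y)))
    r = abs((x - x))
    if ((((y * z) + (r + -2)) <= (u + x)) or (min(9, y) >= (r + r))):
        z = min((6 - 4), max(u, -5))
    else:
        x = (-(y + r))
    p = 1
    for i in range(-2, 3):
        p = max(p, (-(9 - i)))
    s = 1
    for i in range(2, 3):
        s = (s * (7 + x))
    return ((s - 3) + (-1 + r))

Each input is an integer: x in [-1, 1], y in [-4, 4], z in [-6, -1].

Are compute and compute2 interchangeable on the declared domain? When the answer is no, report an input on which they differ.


There is a counterexample at x=-1, y=-2, z=-2: 5 on one side, 2 on the other.
compute: u = 3; t = 0; ((((y * z) + (t + -2)) < (u + x)) or (min(9, y) >= (t + t))) -> false; x = 2; p = 1; [i=-2]; p = 1; [i=-1]; p = 1; [i=0]; p = 1; [i=1]; p = 1; [i=2]; p = 1; s = 1; [i=2]; s = 9; return 5
compute2: u = 3; r = 0; ((((y * z) + (r + -2)) <= (u + x)) or (min(9, y) >= (r + r))) -> true; z = 2; p = 1; [i=-2]; p = 1; [i=-1]; p = 1; [i=0]; p = 1; [i=1]; p = 1; [i=2]; p = 1; s = 1; [i=2]; s = 6; return 2
verdict: not equivalent; witness: x=-1, y=-2, z=-2


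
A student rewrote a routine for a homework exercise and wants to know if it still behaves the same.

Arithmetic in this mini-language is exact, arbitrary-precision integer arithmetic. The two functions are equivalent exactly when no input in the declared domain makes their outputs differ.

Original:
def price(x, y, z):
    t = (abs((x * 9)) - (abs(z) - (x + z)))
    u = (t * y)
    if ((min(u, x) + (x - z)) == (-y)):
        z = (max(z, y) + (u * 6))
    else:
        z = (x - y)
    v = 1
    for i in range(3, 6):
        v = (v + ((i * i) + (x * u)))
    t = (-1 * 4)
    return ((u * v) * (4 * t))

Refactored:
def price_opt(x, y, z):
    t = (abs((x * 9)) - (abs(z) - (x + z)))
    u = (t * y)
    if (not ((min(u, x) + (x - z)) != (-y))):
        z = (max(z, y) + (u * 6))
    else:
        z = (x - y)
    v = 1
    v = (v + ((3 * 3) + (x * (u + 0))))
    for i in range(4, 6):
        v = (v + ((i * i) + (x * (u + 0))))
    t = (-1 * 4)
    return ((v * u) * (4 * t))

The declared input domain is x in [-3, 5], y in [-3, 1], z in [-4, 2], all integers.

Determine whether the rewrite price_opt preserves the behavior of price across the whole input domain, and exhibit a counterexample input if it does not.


Reading the diff, among the changes: constant usage differs, plus arithmetic usage differs, plus loop structure differs, plus boolean connective usage differs, plus statement counts differ, plus comparison usage differs.
As a probe, take x=-1, y=-2, z=2: price runs t=8, then u=-16, then ((min(u, x) + (x - z)) == (-y)) is false, then z=1, then v=1, then (i=3), then v=26, then (i=4), then v=58, then (i=5), then v=99, then t=-4, then returns 25344; price_opt runs t=8, then u=-16, then (not ((min(u, x) + (x - z)) != (-y))) is false, then z=1, then v=1, then v=26, then (i=4), then v=58, then (i=5), then v=99, then t=-4, then returns 25344; both end at 25344.
An exhaustive pass over the 315 declared inputs shows identical outputs.
verdict: equivalent


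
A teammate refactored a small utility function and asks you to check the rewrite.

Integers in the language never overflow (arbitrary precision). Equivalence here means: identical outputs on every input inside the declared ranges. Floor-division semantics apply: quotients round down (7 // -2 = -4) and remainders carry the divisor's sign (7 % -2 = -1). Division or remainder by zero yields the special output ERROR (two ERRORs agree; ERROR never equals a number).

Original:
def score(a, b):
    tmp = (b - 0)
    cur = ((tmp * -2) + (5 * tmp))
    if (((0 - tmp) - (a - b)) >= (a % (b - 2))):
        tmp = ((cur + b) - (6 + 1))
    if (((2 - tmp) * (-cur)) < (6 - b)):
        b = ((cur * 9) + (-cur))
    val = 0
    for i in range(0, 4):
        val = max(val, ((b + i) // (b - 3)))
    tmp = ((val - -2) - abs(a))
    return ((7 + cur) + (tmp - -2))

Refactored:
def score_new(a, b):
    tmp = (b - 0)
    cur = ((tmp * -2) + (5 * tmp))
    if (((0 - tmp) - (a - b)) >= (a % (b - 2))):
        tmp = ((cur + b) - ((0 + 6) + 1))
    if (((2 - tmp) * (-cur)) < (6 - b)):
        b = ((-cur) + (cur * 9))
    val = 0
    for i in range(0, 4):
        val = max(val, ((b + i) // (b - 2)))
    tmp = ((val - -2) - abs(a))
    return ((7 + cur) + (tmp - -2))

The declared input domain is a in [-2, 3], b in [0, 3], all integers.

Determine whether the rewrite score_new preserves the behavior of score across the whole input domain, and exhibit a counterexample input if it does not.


The rewrite breaks on a=-2, b=3, where the results are ERROR and 24.
score: tmp = 3; cur = 9; (((0 - tmp) - (a - b)) >= (a % (b - 2))) -> true; tmp = 5; (((2 - tmp) * (-cur)) < (6 - b)) -> false; val = 0; [i=0]; division by zero -> ERROR
score_new: tmp = 3; cur = 9; (((0 - tmp) - (a - b)) >= (a % (b - 2))) -> true; tmp = 5; (((2 - tmp) * (-cur)) < (6 - b)) -> false; val = 0; [i=0]; val = 3; [i=1]; val = 4; [i=2]; val = 5; [i=3]; val = 6; tmp = 6; return 24
verdict: not equivalent; witness: a=-2, b=3


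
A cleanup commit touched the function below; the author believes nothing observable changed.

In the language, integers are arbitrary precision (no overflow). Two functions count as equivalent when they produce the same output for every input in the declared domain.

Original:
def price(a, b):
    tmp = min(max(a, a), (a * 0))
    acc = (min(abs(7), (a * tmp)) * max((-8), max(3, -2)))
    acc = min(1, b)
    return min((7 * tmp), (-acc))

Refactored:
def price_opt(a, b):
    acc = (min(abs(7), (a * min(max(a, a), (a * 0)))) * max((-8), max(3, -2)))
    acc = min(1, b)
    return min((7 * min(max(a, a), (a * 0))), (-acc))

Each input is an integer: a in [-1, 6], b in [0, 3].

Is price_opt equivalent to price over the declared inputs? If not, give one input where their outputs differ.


Behavior is preserved: although statement counts differ; also min/max/abs usage differs; also local variable names differ; also arithmetic usage differs; also constant usage differs, the outputs never diverge.
Tracing a=4, b=0: price: tmp = 0; acc = 0; acc = 0; return 0 | price_opt: acc = 0; acc = 0; return 0 — matching result 0.
Checked all 32 inputs in the declared domain: the outputs agree on every one.
verdict: equivalent


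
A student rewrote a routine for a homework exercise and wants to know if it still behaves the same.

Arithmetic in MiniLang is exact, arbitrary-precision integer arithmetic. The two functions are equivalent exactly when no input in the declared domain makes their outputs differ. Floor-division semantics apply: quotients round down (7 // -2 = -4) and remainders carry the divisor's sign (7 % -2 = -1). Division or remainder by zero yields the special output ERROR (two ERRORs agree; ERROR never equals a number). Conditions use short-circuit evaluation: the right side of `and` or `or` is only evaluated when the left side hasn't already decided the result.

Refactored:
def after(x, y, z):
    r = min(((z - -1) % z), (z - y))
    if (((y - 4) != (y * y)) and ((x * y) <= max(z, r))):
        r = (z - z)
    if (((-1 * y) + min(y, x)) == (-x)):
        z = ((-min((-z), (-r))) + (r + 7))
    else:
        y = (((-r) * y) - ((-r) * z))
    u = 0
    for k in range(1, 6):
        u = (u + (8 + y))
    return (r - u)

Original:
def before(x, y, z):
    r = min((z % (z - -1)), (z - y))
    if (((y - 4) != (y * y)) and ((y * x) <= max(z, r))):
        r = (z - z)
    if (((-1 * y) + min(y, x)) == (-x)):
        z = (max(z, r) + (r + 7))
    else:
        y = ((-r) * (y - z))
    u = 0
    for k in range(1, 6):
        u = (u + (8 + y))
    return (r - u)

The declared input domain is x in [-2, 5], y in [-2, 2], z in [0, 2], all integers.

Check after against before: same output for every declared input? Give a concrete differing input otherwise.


Consider the input x=-2, y=-2, z=0.
before: r becomes 0; next (((y - 4) != (y * y)) and ((y * x) <= max(z, r))) evaluates to false; next (((-1 * y) + min(y, x)) == (-x)) evaluates to false; next y becomes 0; next u becomes 0; next at k=1:; next u becomes 8; next at k=2:; next u becomes 16; next at k=3:; next u becomes 24; next at k=4:; next u becomes 32; next at k=5:; next u becomes 40; next final value -40
after: hits division by zero so the output is ERROR
-40 against ERROR: the behavior changed.
verdict: not equivalent; witness: x=-2, y=-2, z=0


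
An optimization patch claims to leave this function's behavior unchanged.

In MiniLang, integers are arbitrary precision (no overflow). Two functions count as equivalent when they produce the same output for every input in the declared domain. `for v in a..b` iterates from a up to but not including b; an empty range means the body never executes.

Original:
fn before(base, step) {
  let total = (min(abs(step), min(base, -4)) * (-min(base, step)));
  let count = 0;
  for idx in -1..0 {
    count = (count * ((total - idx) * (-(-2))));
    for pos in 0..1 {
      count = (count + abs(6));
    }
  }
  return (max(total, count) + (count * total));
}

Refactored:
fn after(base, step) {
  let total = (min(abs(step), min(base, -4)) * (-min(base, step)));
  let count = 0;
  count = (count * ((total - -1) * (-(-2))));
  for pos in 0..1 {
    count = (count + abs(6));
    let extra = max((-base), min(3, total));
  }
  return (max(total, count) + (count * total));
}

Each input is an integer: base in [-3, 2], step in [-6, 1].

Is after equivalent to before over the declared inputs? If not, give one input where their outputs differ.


Reading the diff, among the changes: loop structure differs; also constant usage differs; also min/max/abs usage differs; also local variable names differ.
One worked example (base=0, step=-4) — before: total := -16 | count := 0 | iter idx=-1: | count := 0 | iter pos=0: | count := 6 | result -90; after: total := -16 | count := 0 | count := 0 | iter pos=0: | count := 6 | extra := 0 | result -90; agreement on -90.
Across all 48 domain points the two functions coincide.
verdict: equivalent


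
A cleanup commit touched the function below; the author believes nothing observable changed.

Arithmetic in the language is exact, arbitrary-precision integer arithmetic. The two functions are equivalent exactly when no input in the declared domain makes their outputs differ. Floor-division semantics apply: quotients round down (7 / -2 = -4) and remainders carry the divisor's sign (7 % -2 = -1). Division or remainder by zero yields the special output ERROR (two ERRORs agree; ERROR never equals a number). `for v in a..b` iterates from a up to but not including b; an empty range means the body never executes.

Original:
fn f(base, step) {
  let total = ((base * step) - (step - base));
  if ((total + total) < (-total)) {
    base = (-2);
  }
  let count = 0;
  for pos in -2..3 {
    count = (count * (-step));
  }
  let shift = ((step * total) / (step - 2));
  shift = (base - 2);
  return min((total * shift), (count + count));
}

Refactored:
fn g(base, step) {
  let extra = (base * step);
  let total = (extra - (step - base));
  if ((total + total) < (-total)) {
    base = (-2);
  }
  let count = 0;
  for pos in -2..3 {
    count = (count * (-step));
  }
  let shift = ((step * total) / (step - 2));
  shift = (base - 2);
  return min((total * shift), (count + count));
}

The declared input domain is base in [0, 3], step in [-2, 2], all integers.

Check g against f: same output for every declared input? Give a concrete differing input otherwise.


Differences: statement counts differ; and local variable names differ — yet all 20 inputs agree.
verdict: equivalent


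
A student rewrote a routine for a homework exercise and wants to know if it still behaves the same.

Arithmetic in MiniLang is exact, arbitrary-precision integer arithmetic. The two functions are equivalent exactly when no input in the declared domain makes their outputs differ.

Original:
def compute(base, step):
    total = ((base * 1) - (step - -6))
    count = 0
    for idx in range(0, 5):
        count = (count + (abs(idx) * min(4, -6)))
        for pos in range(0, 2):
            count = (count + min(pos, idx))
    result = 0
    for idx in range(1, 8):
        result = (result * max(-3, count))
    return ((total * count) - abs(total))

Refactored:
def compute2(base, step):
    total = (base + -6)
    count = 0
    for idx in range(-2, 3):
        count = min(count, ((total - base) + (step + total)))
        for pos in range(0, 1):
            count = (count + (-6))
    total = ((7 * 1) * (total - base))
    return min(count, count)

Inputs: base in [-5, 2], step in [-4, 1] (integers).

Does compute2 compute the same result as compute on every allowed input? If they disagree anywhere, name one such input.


Try base=-5, step=-4.
compute: total=-7, then count=0, then (idx=0), then count=0, then (pos=0), then count=0, then (pos=1), then count=0, then (idx=1), then count=-6, then (pos=0), then count=-6, then (pos=1), then count=-5, then (idx=2), then count=-17, then (pos=0), then count=-17, then (pos=1), then count=-16, then (idx=3), then count=-34, then (pos=0), then count=-34, then (pos=1), then count=-33, then (idx=4), then count=-57, then (pos=0), then count=-57, then (pos=1), then count=-56, then result=0, then (idx=1), then result=0, then (idx=2), then result=0, then (idx=3), then result=0, then (idx=4), then result=0, then (idx=5), then result=0, then (idx=6), then result=0, then (idx=7), then result=0, then returns 385
compute2: total=-11, then count=0, then (idx=-2), then count=-21, then (pos=0), then count=-27, then (idx=-1), then count=-27, then (pos=0), then count=-33, then (idx=0), then count=-33, then (pos=0), then count=-39, then (idx=1), then count=-39, then (pos=0), then count=-45, then (idx=2), then count=-45, then (pos=0), then count=-51, then total=-42, then returns -51
385 against -51: the behavior changed.
verdict: not equivalent; witness: base=-5, step=-4
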